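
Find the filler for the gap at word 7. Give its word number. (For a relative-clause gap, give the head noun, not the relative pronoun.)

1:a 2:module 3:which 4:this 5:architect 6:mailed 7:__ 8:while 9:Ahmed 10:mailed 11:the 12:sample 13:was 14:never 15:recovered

2

The gap at 7 is the object of "mailed", inside a relative clause.
The relative pronoun is "which" (word 3); it is bound by the head noun immediately before it.
Its filler is the head noun "module", at word 2.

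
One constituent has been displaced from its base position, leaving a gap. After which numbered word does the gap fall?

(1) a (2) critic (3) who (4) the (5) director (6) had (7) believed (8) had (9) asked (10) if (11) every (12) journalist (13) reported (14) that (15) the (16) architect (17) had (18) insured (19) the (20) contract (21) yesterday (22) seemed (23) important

The displaced element is "a critic" (word 2).
It is linked across 1 clause boundary (Ø).
It functions as the subject of "asked", so the gap sits immediately after word 7 ("believed").
Base order: The director had believed a critic had asked if every journalist reported that the architect had insured the contract yesterday.

7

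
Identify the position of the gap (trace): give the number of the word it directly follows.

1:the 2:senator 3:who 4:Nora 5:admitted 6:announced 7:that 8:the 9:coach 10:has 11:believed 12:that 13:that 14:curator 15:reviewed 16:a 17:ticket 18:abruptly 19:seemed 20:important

5

The displaced element is "the senator" (word 2).
It is linked across 1 clause boundary (Ø).
It functions as the subject of "announced", so the gap sits immediately after word 5 ("admitted").
Base order: Nora admitted the senator announced that the coach has believed that that curator reviewed a ticket abruptly.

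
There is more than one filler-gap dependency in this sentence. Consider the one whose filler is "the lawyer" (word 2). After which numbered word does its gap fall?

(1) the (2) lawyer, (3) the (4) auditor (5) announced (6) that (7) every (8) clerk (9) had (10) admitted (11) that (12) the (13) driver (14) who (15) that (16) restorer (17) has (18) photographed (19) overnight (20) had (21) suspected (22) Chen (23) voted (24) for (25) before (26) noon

24

The displaced element is "the lawyer" (word 2).
It is linked across 3 clause boundaries (that → that → Ø).
It functions as the object of the preposition "for" of "voted", so the gap sits immediately after word 24 ("for").
Base order: The auditor announced that every clerk had admitted that the driver who that restorer has photographed overnight had suspected Chen voted for the lawyer before noon.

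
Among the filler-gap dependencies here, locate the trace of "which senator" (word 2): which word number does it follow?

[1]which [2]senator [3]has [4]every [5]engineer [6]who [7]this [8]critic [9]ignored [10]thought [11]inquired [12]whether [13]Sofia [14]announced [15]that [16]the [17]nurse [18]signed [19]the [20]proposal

10

The displaced element is "which senator" (word 2).
It is linked across 1 clause boundary (Ø).
It functions as the subject of "inquired", so the gap sits immediately after word 10 ("thought").
Base order: Every engineer who this critic ignored has thought that which senator inquired whether Sofia announced that the nurse signed the proposal.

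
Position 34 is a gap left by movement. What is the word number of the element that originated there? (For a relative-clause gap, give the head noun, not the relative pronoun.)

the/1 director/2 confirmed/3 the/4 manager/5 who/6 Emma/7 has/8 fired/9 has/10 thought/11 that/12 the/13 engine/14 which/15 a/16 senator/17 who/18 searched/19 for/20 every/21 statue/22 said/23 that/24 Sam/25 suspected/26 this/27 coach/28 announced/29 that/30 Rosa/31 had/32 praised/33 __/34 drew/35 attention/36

14

The gap at 34 is the object of "praised", inside a relative clause.
The relative pronoun is "which" (word 15); it is bound by the head noun immediately before it.
Its filler is the head noun "engine", at word 14.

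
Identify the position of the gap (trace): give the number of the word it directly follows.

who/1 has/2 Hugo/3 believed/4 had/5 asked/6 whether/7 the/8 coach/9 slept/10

4

The displaced element is "who" (word 1).
It is linked across 1 clause boundary (Ø).
It functions as the subject of "asked", so the gap sits immediately after word 4 ("believed").
Base order: Hugo has believed that who had asked whether the coach slept.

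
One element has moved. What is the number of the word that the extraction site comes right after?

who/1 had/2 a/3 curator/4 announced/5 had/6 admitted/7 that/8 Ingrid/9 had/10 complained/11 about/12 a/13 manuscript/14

The displaced element is "who" (word 1).
It is linked across 1 clause boundary (Ø).
It functions as the subject of "admitted", so the gap sits immediately after word 5 ("announced").
Base order: A curator had announced that who had admitted that Ingrid had complained about a manuscript.

5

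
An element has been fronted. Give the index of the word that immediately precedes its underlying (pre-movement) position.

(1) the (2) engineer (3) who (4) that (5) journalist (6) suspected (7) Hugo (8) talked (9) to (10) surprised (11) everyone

The displaced element is "the engineer" (word 2).
It is linked across 1 clause boundary (Ø).
It functions as the object of the preposition "to" of "talked", so the gap sits immediately after word 9 ("to").
Base order: That journalist suspected Hugo talked to the engineer.

9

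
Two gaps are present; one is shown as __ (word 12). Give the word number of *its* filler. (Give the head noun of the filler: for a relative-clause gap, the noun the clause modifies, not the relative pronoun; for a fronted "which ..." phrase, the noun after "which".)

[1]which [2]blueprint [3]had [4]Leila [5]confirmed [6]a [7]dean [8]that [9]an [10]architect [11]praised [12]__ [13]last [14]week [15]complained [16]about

The marked gap is inside the relative clause, the direct object of "praised".
Its filler is the head noun "dean" (via "that"), at word 7.
(The other dependency links word 2 to a gap after word 16.)

7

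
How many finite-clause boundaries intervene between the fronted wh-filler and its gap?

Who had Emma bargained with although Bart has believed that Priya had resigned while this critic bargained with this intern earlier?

"who" originates inside the matrix clause — no clause boundary is crossed.

0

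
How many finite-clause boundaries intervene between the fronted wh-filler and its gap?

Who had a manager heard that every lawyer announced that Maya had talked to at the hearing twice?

"who" is extracted from the PP object of "talked".
Boundaries crossed, outermost first: [that], [that] — 2 in total.

2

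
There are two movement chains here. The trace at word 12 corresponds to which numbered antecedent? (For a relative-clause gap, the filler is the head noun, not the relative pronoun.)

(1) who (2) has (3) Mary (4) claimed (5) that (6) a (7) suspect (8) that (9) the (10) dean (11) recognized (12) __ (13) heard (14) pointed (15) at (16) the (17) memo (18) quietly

7

The marked gap is inside the relative clause, the direct object of "recognized".
Its filler is the head noun "suspect" (via "that"), at word 7.
(The other dependency links word 1 to a gap after word 13.)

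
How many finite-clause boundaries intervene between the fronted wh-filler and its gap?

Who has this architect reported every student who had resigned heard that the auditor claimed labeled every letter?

3

"who" is extracted from the subject of "labeled".
Boundaries crossed, outermost first: [Ø], [that], [Ø] — 3 in total.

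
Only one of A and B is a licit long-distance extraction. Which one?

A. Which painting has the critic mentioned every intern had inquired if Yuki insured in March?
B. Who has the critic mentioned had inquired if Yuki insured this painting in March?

B

In A, the wh-phrase is extracted from inside a wh-island (introduced by "if"), which blocks movement.
In B, the extraction path crosses only that-complement boundaries, which are transparent.
So B is grammatical.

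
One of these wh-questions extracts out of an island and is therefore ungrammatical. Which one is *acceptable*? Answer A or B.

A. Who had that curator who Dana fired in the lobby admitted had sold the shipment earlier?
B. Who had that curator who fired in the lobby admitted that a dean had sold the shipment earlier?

A

In B, the wh-phrase is extracted from inside a complex-NP island (relative clause) (introduced by "who"), which blocks movement.
In A, the extraction path crosses only that-complement boundaries, which are transparent.
So A is grammatical.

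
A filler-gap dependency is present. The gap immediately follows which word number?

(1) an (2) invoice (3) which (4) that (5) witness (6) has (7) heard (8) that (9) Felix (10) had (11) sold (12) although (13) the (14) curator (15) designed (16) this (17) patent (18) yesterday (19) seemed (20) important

The displaced element is "an invoice" (word 2).
It is linked across 1 clause boundary (that).
It functions as the direct object of "sold", so the gap sits immediately after word 11 ("sold").
Base order: That witness has heard that Felix had sold an invoice although the curator designed this patent yesterday.

11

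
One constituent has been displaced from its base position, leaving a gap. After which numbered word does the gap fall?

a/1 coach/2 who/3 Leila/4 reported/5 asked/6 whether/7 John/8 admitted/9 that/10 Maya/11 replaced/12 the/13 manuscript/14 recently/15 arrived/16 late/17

5

The displaced element is "a coach" (word 2).
It is linked across 1 clause boundary (Ø).
It functions as the subject of "asked", so the gap sits immediately after word 5 ("reported").
Base order: Leila reported a coach asked whether John admitted that Maya replaced the manuscript recently.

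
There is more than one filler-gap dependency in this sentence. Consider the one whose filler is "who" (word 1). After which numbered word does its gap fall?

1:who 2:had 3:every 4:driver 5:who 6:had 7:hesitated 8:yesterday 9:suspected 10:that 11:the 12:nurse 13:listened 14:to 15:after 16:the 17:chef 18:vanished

The displaced element is "who" (word 1).
It is linked across 1 clause boundary (that).
It functions as the object of the preposition "to" of "listened", so the gap sits immediately after word 14 ("to").
Base order: Every driver who had hesitated yesterday had suspected that the nurse listened to who after the chef vanished.

14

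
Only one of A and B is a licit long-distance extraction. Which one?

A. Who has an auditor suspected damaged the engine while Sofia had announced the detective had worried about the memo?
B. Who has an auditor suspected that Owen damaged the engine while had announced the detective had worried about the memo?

In B, the wh-phrase is extracted from inside an adjunct island (introduced by "while"), which blocks movement.
In A, the extraction path crosses only that-complement boundaries, which are transparent.
So A is grammatical.

A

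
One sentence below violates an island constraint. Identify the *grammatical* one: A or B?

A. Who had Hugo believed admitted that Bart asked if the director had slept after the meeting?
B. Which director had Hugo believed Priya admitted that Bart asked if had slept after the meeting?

A

In B, the wh-phrase is extracted from inside a wh-island (introduced by "if"), which blocks movement.
In A, the extraction path crosses only that-complement boundaries, which are transparent.
So A is grammatical.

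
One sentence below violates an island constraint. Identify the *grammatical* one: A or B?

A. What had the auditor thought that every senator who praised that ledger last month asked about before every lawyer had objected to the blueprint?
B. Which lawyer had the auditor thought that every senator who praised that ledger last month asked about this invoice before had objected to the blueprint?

In B, the wh-phrase is extracted from inside an adjunct island (introduced by "before"), which blocks movement.
In A, the extraction path crosses only that-complement boundaries, which are transparent.
So A is grammatical.

A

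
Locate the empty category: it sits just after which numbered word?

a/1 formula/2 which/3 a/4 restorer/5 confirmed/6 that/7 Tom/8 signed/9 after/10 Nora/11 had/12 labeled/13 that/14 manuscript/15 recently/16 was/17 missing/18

9

The displaced element is "a formula" (word 2).
It is linked across 1 clause boundary (that).
It functions as the direct object of "signed", so the gap sits immediately after word 9 ("signed").
Base order: A restorer confirmed that Tom signed a formula after Nora had labeled that manuscript recently.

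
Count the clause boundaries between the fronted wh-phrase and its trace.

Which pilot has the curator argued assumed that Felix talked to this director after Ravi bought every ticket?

1

"which pilot" is extracted from the subject of "assumed".
Boundaries crossed, outermost first: [Ø] — 1 in total.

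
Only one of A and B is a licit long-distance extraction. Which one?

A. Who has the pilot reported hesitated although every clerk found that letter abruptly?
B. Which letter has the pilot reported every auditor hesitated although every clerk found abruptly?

A

In B, the wh-phrase is extracted from inside an adjunct island (introduced by "although"), which blocks movement.
In A, the extraction path crosses only that-complement boundaries, which are transparent.
So A is grammatical.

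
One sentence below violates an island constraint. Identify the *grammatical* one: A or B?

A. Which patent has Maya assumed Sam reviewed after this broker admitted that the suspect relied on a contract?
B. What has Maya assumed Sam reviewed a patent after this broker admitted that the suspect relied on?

A

In B, the wh-phrase is extracted from inside an adjunct island (introduced by "after"), which blocks movement.
In A, the extraction path crosses only that-complement boundaries, which are transparent.
So A is grammatical.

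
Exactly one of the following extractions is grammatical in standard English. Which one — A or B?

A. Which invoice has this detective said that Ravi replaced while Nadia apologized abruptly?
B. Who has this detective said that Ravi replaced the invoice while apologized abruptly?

A

In B, the wh-phrase is extracted from inside an adjunct island (introduced by "while"), which blocks movement.
In A, the extraction path crosses only that-complement boundaries, which are transparent.
So A is grammatical.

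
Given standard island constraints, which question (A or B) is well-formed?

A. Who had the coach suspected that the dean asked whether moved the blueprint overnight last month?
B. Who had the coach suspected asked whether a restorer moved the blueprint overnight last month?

In A, the wh-phrase is extracted from inside a wh-island (introduced by "whether"), which blocks movement.
In B, the extraction path crosses only that-complement boundaries, which are transparent.
So B is grammatical.

B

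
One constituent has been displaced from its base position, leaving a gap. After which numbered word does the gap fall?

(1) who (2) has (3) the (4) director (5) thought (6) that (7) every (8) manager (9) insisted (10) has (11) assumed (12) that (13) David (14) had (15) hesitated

9

The displaced element is "who" (word 1).
It is linked across 2 clause boundaries (that → Ø).
It functions as the subject of "assumed", so the gap sits immediately after word 9 ("insisted").
Base order: The director has thought that every manager insisted that who has assumed that David had hesitated.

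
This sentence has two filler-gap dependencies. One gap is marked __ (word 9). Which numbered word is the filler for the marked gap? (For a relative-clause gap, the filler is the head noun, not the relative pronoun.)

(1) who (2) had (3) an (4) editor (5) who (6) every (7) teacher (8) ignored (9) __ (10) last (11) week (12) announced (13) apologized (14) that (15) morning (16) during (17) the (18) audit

4

The marked gap is inside the relative clause, the direct object of "ignored".
Its filler is the head noun "editor" (via "who"), at word 4.
(The other dependency links word 1 to a gap after word 12.)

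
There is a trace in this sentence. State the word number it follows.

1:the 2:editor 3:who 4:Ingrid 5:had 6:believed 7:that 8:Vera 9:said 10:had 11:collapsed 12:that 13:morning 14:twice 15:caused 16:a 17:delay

9

The displaced element is "the editor" (word 2).
It is linked across 2 clause boundaries (that → Ø).
It functions as the subject of "collapsed", so the gap sits immediately after word 9 ("said").
Base order: Ingrid had believed that Vera said the editor had collapsed that morning twice.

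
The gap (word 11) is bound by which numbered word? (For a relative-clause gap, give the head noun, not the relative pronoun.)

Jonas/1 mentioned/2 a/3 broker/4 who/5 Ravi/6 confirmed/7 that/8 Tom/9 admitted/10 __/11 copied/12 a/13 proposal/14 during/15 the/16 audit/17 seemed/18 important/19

4

The gap at 11 is the subject of "copied", inside a relative clause.
The relative pronoun is "who" (word 5); it is bound by the head noun immediately before it.
Its filler is the head noun "broker", at word 4.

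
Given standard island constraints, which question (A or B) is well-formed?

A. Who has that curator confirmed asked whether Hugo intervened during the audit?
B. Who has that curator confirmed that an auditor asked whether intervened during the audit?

In B, the wh-phrase is extracted from inside a wh-island (introduced by "whether"), which blocks movement.
In A, the extraction path crosses only that-complement boundaries, which are transparent.
So A is grammatical.

A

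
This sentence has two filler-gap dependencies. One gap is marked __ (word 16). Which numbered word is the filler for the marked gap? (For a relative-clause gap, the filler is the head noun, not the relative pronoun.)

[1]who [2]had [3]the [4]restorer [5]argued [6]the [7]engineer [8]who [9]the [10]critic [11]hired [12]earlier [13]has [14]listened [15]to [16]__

1

The marked gap is the object of the preposition "to" of "listened".
Its filler is the fronted wh-phrase "who", at word 1.
(The other dependency links word 7 to a gap after word 11.)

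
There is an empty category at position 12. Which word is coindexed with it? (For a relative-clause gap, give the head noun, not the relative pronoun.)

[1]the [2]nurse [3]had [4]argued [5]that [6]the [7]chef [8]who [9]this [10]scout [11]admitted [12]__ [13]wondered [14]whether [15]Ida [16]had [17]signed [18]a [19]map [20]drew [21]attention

The gap at 12 is the subject of "wondered", inside a relative clause.
The relative pronoun is "who" (word 8); it is bound by the head noun immediately before it.
Its filler is the head noun "chef", at word 7.

7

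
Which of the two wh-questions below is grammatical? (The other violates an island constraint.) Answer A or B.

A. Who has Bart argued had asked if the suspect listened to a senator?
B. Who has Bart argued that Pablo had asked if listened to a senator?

A

In B, the wh-phrase is extracted from inside a wh-island (introduced by "if"), which blocks movement.
In A, the extraction path crosses only that-complement boundaries, which are transparent.
So A is grammatical.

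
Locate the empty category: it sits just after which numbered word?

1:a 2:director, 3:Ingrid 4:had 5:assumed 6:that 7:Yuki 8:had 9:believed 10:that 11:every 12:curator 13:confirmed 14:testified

13

The displaced element is "a director" (word 2).
It is linked across 3 clause boundaries (that → that → Ø).
It functions as the subject of "testified", so the gap sits immediately after word 13 ("confirmed").
Base order: Ingrid had assumed that Yuki had believed that every curator confirmed that a director testified.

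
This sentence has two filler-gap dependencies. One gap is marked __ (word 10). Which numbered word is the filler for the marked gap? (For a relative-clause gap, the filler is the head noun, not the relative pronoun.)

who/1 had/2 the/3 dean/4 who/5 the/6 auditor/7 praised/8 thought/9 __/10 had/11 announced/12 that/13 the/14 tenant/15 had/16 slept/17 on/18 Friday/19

The marked gap is the subject of "announced".
Its filler is the fronted wh-phrase "who", at word 1.
(The other dependency links word 4 to a gap after word 8.)

1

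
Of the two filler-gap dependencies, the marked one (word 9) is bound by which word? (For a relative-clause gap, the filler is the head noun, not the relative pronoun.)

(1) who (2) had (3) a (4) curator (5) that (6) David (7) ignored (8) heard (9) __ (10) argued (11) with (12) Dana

The marked gap is the subject of "argued".
Its filler is the fronted wh-phrase "who", at word 1.
(The other dependency links word 4 to a gap after word 7.)

1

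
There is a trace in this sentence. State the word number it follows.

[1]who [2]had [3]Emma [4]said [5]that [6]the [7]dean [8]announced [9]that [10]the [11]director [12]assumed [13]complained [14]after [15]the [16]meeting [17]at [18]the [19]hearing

12

The displaced element is "who" (word 1).
It is linked across 3 clause boundaries (that → that → Ø).
It functions as the subject of "complained", so the gap sits immediately after word 12 ("assumed").
Base order: Emma had said that the dean announced that the director assumed who complained after the meeting at the hearing.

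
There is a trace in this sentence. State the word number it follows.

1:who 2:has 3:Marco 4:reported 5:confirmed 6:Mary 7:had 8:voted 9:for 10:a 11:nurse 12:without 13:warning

4

The displaced element is "who" (word 1).
It is linked across 1 clause boundary (Ø).
It functions as the subject of "confirmed", so the gap sits immediately after word 4 ("reported").
Base order: Marco has reported that who confirmed Mary had voted for a nurse without warning.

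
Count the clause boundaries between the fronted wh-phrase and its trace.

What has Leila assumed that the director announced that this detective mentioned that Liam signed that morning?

3

"what" is extracted from the object of "signed".
Boundaries crossed, outermost first: [that], [that], [that] — 3 in total.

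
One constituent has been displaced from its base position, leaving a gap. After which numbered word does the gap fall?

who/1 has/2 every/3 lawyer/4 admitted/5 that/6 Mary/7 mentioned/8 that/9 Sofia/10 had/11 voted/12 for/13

The displaced element is "who" (word 1).
It is linked across 2 clause boundaries (that → that).
It functions as the object of the preposition "for" of "voted", so the gap sits immediately after word 13 ("for").
Base order: Every lawyer has admitted that Mary mentioned that Sofia had voted for who.

13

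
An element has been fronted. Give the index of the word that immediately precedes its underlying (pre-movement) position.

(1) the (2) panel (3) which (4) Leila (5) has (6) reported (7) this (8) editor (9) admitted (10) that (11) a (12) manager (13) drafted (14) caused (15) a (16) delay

The displaced element is "the panel" (word 2).
It is linked across 2 clause boundaries (Ø → that).
It functions as the direct object of "drafted", so the gap sits immediately after word 13 ("drafted").
Base order: Leila has reported this editor admitted that a manager drafted the panel.

13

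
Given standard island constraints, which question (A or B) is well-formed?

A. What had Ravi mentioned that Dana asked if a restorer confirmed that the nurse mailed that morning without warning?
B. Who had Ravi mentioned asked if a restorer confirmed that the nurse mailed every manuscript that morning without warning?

In A, the wh-phrase is extracted from inside a wh-island (introduced by "if"), which blocks movement.
In B, the extraction path crosses only that-complement boundaries, which are transparent.
So B is grammatical.

B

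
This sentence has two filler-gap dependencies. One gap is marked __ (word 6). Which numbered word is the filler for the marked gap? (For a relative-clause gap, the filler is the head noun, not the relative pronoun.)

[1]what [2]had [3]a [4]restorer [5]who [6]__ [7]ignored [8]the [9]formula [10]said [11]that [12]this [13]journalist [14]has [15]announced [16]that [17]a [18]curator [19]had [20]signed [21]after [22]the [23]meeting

4

The marked gap is inside the relative clause, the subject of "ignored".
Its filler is the head noun "restorer" (via "who"), at word 4.
(The other dependency links word 1 to a gap after word 20.)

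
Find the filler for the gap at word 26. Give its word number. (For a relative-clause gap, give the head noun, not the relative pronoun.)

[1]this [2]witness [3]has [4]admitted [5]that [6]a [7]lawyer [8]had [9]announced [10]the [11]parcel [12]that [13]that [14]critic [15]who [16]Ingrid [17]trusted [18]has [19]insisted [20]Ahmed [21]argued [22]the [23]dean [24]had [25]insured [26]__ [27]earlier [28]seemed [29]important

The gap at 26 is the object of "insured", inside a relative clause.
The relative pronoun is "that" (word 12); it is bound by the head noun immediately before it.
Its filler is the head noun "parcel", at word 11.

11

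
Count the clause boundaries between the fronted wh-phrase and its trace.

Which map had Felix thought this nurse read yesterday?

1

"which map" is extracted from the object of "read".
Boundaries crossed, outermost first: [Ø] — 1 in total.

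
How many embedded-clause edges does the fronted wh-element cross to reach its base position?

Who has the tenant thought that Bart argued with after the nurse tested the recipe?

"who" is extracted from the PP object of "argued".
Boundaries crossed, outermost first: [that] — 1 in total.

1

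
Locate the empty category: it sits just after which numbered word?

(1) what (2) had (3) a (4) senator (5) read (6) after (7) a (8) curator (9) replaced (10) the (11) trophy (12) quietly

The displaced element is "what" (word 1).
It functions as the direct object of "read", so the gap sits immediately after word 5 ("read").
Base order: A senator had read what after a curator replaced the trophy quietly.

5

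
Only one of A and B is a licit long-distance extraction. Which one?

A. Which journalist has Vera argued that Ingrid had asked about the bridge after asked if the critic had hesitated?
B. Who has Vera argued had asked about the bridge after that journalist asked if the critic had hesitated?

B

In A, the wh-phrase is extracted from inside an adjunct island (introduced by "after"), which blocks movement.
In B, the extraction path crosses only that-complement boundaries, which are transparent.
So B is grammatical.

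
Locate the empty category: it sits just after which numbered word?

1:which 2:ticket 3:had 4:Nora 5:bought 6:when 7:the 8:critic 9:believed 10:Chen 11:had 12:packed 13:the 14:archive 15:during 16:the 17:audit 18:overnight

5

The displaced element is "which ticket" (word 2).
It functions as the direct object of "bought", so the gap sits immediately after word 5 ("bought").
Base order: Nora had bought which ticket when the critic believed Chen had packed the archive during the audit overnight.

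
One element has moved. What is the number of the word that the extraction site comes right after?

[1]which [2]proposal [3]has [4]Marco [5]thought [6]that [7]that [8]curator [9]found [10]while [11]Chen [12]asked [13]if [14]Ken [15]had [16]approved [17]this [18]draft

The displaced element is "which proposal" (word 2).
It is linked across 1 clause boundary (that).
It functions as the direct object of "found", so the gap sits immediately after word 9 ("found").
Base order: Marco has thought that that curator found which proposal while Chen asked if Ken had approved this draft.

9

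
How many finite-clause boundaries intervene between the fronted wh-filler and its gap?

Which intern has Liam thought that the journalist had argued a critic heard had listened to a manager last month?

"which intern" is extracted from the subject of "listened".
Boundaries crossed, outermost first: [that], [Ø], [Ø] — 3 in total.

3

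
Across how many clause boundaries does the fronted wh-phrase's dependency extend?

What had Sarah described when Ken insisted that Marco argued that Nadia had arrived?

0

"what" originates inside the matrix clause — no clause boundary is crossed.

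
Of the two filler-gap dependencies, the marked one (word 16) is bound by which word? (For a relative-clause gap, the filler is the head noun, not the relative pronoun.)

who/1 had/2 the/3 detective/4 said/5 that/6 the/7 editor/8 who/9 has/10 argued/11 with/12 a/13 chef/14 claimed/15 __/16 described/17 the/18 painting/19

1

The marked gap is the subject of "described".
Its filler is the fronted wh-phrase "who", at word 1.
(The other dependency links word 8 to a gap after word 9.)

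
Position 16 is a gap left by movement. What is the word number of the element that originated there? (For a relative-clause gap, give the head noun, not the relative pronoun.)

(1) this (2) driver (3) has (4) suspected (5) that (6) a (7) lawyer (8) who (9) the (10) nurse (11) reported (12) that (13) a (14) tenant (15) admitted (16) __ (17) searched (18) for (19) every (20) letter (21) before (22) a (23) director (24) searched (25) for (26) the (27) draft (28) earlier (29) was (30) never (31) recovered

The gap at 16 is the subject of "searched", inside a relative clause.
The relative pronoun is "who" (word 8); it is bound by the head noun immediately before it.
Its filler is the head noun "lawyer", at word 7.

7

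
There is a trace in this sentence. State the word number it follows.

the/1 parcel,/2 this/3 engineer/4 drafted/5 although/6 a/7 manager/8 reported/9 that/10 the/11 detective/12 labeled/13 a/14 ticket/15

5

The displaced element is "the parcel" (word 2).
It functions as the direct object of "drafted", so the gap sits immediately after word 5 ("drafted").
Base order: This engineer drafted the parcel although a manager reported that the detective labeled a ticket.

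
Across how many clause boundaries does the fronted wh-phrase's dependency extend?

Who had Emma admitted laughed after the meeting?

"who" is extracted from the subject of "laughed".
Boundaries crossed, outermost first: [Ø] — 1 in total.

1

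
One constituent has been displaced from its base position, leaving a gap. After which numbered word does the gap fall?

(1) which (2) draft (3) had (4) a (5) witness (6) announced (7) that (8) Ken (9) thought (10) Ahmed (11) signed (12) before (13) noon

The displaced element is "which draft" (word 2).
It is linked across 2 clause boundaries (that → Ø).
It functions as the direct object of "signed", so the gap sits immediately after word 11 ("signed").
Base order: A witness had announced that Ken thought Ahmed signed which draft before noon.

11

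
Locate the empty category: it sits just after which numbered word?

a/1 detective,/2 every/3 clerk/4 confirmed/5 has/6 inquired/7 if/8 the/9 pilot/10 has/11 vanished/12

5

The displaced element is "a detective" (word 2).
It is linked across 1 clause boundary (Ø).
It functions as the subject of "inquired", so the gap sits immediately after word 5 ("confirmed").
Base order: Every clerk confirmed that a detective has inquired if the pilot has vanished.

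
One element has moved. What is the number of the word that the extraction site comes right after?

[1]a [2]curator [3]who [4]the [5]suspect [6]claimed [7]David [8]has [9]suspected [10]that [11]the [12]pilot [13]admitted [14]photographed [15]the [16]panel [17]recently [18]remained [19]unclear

13

The displaced element is "a curator" (word 2).
It is linked across 3 clause boundaries (Ø → that → Ø).
It functions as the subject of "photographed", so the gap sits immediately after word 13 ("admitted").
Base order: The suspect claimed David has suspected that the pilot admitted that a curator photographed the panel recently.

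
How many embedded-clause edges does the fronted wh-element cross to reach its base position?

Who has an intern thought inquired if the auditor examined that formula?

"who" is extracted from the subject of "inquired".
Boundaries crossed, outermost first: [Ø] — 1 in total.

1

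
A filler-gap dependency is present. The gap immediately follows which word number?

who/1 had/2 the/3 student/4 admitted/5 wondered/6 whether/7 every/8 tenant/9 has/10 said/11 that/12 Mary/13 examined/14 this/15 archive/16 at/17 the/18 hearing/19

The displaced element is "who" (word 1).
It is linked across 1 clause boundary (Ø).
It functions as the subject of "wondered", so the gap sits immediately after word 5 ("admitted").
Base order: The student had admitted that who wondered whether every tenant has said that Mary examined this archive at the hearing.

5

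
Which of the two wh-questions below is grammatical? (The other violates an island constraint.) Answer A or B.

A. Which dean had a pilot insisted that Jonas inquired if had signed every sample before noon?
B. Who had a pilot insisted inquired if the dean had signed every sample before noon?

In A, the wh-phrase is extracted from inside a wh-island (introduced by "if"), which blocks movement.
In B, the extraction path crosses only that-complement boundaries, which are transparent.
So B is grammatical.

B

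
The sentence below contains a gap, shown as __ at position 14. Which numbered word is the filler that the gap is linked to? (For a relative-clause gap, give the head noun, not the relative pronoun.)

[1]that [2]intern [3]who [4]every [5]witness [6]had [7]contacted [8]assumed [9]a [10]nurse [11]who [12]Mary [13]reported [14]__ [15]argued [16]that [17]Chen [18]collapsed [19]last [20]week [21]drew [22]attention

The gap at 14 is the subject of "argued", inside a relative clause.
The relative pronoun is "who" (word 11); it is bound by the head noun immediately before it.
Its filler is the head noun "nurse", at word 10.

10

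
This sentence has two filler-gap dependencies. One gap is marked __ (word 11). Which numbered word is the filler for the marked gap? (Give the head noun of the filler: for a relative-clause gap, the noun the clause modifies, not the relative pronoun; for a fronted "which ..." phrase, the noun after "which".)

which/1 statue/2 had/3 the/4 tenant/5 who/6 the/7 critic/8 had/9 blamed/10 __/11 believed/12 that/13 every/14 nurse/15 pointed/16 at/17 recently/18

The marked gap is inside the relative clause, the direct object of "blamed".
Its filler is the head noun "tenant" (via "who"), at word 5.
(The other dependency links word 2 to a gap after word 17.)

5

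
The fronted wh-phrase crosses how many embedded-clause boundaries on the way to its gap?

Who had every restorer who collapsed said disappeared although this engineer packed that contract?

"who" is extracted from the subject of "disappeared".
Boundaries crossed, outermost first: [Ø] — 1 in total.

1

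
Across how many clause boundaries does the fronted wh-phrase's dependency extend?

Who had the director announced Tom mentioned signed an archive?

2

"who" is extracted from the subject of "signed".
Boundaries crossed, outermost first: [Ø], [Ø] — 2 in total.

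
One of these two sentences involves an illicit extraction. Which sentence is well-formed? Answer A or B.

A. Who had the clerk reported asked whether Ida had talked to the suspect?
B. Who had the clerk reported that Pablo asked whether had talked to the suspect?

A

In B, the wh-phrase is extracted from inside a wh-island (introduced by "whether"), which blocks movement.
In A, the extraction path crosses only that-complement boundaries, which are transparent.
So A is grammatical.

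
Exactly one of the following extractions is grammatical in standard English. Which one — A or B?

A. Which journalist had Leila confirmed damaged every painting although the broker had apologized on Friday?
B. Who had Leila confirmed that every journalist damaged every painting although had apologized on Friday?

In B, the wh-phrase is extracted from inside an adjunct island (introduced by "although"), which blocks movement.
In A, the extraction path crosses only that-complement boundaries, which are transparent.
So A is grammatical.

A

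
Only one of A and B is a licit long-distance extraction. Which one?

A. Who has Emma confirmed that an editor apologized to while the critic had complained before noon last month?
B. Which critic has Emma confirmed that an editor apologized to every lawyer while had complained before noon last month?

In B, the wh-phrase is extracted from inside an adjunct island (introduced by "while"), which blocks movement.
In A, the extraction path crosses only that-complement boundaries, which are transparent.
So A is grammatical.

A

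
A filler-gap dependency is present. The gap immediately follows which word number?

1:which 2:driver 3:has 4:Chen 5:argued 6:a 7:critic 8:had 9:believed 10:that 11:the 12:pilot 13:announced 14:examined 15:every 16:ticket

The displaced element is "which driver" (word 2).
It is linked across 3 clause boundaries (Ø → that → Ø).
It functions as the subject of "examined", so the gap sits immediately after word 13 ("announced").
Base order: Chen has argued a critic had believed that the pilot announced which driver examined every ticket.

13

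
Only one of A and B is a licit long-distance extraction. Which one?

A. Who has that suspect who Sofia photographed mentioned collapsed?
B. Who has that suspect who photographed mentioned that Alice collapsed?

A

In B, the wh-phrase is extracted from inside a complex-NP island (relative clause) (introduced by "who"), which blocks movement.
In A, the extraction path crosses only that-complement boundaries, which are transparent.
So A is grammatical.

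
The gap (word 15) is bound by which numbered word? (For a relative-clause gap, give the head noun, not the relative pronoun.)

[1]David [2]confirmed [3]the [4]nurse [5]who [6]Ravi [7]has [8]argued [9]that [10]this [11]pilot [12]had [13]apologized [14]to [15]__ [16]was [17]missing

The gap at 15 is the prepositional object of "apologized", inside a relative clause.
The relative pronoun is "who" (word 5); it is bound by the head noun immediately before it.
Its filler is the head noun "nurse", at word 4.

4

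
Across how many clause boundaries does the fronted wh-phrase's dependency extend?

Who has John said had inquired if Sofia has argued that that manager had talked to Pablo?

1

"who" is extracted from the subject of "inquired".
Boundaries crossed, outermost first: [Ø] — 1 in total.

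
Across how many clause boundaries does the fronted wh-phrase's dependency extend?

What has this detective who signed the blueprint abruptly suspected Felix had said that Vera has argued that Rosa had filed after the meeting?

3

"what" is extracted from the object of "filed".
Boundaries crossed, outermost first: [Ø], [that], [that] — 3 in total.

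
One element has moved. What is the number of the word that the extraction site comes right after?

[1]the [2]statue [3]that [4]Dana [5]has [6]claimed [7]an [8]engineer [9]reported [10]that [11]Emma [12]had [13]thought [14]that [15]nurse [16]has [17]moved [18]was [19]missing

17

The displaced element is "the statue" (word 2).
It is linked across 3 clause boundaries (Ø → that → Ø).
It functions as the direct object of "moved", so the gap sits immediately after word 17 ("moved").
Base order: Dana has claimed an engineer reported that Emma had thought that nurse has moved the statue.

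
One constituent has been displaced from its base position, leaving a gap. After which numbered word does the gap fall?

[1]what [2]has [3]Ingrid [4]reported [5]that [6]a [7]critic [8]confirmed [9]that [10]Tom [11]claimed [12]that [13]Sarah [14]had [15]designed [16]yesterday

15

The displaced element is "what" (word 1).
It is linked across 3 clause boundaries (that → that → that).
It functions as the direct object of "designed", so the gap sits immediately after word 15 ("designed").
Base order: Ingrid has reported that a critic confirmed that Tom claimed that Sarah had designed what yesterday.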